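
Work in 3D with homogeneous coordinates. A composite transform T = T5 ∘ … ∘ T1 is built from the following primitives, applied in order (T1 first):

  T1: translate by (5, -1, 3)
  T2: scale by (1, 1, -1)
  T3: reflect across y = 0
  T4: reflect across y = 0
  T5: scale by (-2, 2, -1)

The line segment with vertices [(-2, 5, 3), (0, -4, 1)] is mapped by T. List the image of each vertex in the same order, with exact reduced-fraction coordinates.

image vertices: (-6, 8, 6), (-10, -10, 4)

T1 translate by (5, -1, 3): (-2, 5, 3) → (3, 4, 6); (0, -4, 1) → (5, -5, 4)
T2 scale by (1, 1, -1): (3, 4, 6) → (3, 4, -6); (5, -5, 4) → (5, -5, -4)
T3 reflect across y = 0: (3, 4, -6) → (3, -4, -6); (5, -5, -4) → (5, 5, -4)
T4 reflect across y = 0: (3, -4, -6) → (3, 4, -6); (5, 5, -4) → (5, -5, -4)
T5 scale by (-2, 2, -1): (3, 4, -6) → (-6, 8, 6); (5, -5, -4) → (-10, -10, 4)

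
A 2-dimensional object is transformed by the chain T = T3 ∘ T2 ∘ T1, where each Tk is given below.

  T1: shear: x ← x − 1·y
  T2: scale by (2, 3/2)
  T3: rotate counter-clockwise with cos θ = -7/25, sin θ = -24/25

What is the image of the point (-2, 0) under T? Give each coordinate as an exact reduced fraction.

T1 shear: x ← x − 1·y: (-2, 0) → (-2, 0)
T2 scale by (2, 3/2): (-2, 0) → (-4, 0)
T3 rotate counter-clockwise with cos θ = -7/25, sin θ = -24/25: (-4, 0) → (28/25, 96/25)

T(p) = (28/25, 96/25)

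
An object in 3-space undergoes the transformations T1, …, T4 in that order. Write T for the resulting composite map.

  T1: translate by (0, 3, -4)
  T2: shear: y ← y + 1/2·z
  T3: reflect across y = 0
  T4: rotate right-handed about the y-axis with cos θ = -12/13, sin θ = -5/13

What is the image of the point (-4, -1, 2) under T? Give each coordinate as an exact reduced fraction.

T(p) = (58/13, -1, 4/13)

T1 translate by (0, 3, -4): (-4, -1, 2) → (-4, 2, -2)
T2 shear: y ← y + 1/2·z: (-4, 2, -2) → (-4, 1, -2)
T3 reflect across y = 0: (-4, 1, -2) → (-4, -1, -2)
T4 rotate right-handed about the y-axis with cos θ = -12/13, sin θ = -5/13: (-4, -1, -2) → (58/13, -1, 4/13)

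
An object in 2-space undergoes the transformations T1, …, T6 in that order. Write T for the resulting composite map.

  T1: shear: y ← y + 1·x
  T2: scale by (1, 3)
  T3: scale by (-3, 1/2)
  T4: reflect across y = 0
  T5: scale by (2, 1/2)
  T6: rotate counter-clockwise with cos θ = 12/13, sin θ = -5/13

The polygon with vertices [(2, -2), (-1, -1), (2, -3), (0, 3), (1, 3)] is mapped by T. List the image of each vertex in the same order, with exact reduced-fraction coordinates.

image vertices: (-144/13, 60/13), (159/26, -12/13), (-561/52, 69/13), (-45/52, -27/13), (-87/13, -6/13)

T1 shear: y ← y + 1·x: (2, -2) → (2, 0); (-1, -1) → (-1, -2); (2, -3) → (2, -1); (0, 3) → (0, 3); (1, 3) → (1, 4)
T2 scale by (1, 3): (2, 0) → (2, 0); (-1, -2) → (-1, -6); (2, -1) → (2, -3); (0, 3) → (0, 9); (1, 4) → (1, 12)
T3 scale by (-3, 1/2): (2, 0) → (-6, 0); (-1, -6) → (3, -3); (2, -3) → (-6, -3/2); (0, 9) → (0, 9/2); (1, 12) → (-3, 6)
T4 reflect across y = 0: (-6, 0) → (-6, 0); (3, -3) → (3, 3); (-6, -3/2) → (-6, 3/2); (0, 9/2) → (0, -9/2); (-3, 6) → (-3, -6)
T5 scale by (2, 1/2): (-6, 0) → (-12, 0); (3, 3) → (6, 3/2); (-6, 3/2) → (-12, 3/4); (0, -9/2) → (0, -9/4); (-3, -6) → (-6, -3)
T6 rotate counter-clockwise with cos θ = 12/13, sin θ = -5/13: (-12, 0) → (-144/13, 60/13); (6, 3/2) → (159/26, -12/13); (-12, 3/4) → (-561/52, 69/13); (0, -9/4) → (-45/52, -27/13); (-6, -3) → (-87/13, -6/13)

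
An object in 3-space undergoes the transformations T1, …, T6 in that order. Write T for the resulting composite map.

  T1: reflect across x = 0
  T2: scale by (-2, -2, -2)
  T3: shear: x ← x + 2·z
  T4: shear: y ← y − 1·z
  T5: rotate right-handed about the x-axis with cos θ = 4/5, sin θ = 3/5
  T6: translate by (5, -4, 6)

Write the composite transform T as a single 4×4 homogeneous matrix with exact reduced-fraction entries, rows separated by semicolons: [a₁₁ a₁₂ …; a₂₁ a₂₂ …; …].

T = [2 0 -4 5; 0 -8/5 14/5 -4; 0 -6/5 -2/5 6; 0 0 0 1]

T1 = [-1 0 0 0; 0 1 0 0; 0 0 1 0; 0 0 0 1]
T2·T1 = [2 0 0 0; 0 -2 0 0; 0 0 -2 0; 0 0 0 1]
T3·…·T1 = [2 0 -4 0; 0 -2 0 0; 0 0 -2 0; 0 0 0 1]
T4·…·T1 = [2 0 -4 0; 0 -2 2 0; 0 0 -2 0; 0 0 0 1]
T5·…·T1 = [2 0 -4 0; 0 -8/5 14/5 0; 0 -6/5 -2/5 0; 0 0 0 1]
T6·…·T1 = [2 0 -4 5; 0 -8/5 14/5 -4; 0 -6/5 -2/5 6; 0 0 0 1]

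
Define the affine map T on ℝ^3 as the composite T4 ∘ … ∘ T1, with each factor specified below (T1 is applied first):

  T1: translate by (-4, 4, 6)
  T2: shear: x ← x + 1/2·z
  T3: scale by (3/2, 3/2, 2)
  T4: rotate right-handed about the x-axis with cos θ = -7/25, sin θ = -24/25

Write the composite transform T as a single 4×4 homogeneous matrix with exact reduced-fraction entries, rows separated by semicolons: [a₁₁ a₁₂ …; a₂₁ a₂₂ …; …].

T1 = [1 0 0 -4; 0 1 0 4; 0 0 1 6; 0 0 0 1]
T2·T1 = [1 0 1/2 -1; 0 1 0 4; 0 0 1 6; 0 0 0 1]
T3·…·T1 = [3/2 0 3/4 -3/2; 0 3/2 0 6; 0 0 2 12; 0 0 0 1]
T4·…·T1 = [3/2 0 3/4 -3/2; 0 -21/50 48/25 246/25; 0 -36/25 -14/25 -228/25; 0 0 0 1]

T = [3/2 0 3/4 -3/2; 0 -21/50 48/25 246/25; 0 -36/25 -14/25 -228/25; 0 0 0 1]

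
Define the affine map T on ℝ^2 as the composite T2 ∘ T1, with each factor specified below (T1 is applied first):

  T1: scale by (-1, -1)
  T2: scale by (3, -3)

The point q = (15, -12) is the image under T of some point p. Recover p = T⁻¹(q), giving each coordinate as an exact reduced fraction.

p = (-5, -4)

T1 = [-1 0 0; 0 -1 0; 0 0 1]
T2·T1 = [-3 0 0; 0 3 0; 0 0 1]
det M = -9; M⁻¹ = [-1/3 0 0; 0 1/3 0; 0 0 1]
M⁻¹ · (15, -12)ᵀ = (-5, -4)ᵀ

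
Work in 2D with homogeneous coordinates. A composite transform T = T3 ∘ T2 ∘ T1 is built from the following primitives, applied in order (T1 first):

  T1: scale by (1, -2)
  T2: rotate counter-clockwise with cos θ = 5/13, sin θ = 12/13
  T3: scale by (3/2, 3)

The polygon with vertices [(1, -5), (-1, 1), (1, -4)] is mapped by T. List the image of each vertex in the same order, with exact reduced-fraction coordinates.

T1 scale by (1, -2): (1, -5) → (1, 10); (-1, 1) → (-1, -2); (1, -4) → (1, 8)
T2 rotate counter-clockwise with cos θ = 5/13, sin θ = 12/13: (1, 10) → (-115/13, 62/13); (-1, -2) → (19/13, -22/13); (1, 8) → (-7, 4)
T3 scale by (3/2, 3): (-115/13, 62/13) → (-345/26, 186/13); (19/13, -22/13) → (57/26, -66/13); (-7, 4) → (-21/2, 12)

image vertices: (-345/26, 186/13), (57/26, -66/13), (-21/2, 12)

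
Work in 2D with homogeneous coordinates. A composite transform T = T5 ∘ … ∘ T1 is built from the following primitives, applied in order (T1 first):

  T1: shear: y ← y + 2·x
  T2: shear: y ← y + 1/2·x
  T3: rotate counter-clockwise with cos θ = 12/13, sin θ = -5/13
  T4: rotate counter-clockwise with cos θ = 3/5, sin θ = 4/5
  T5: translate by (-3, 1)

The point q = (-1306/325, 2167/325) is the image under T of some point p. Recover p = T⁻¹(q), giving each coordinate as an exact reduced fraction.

T1 = [1 0 0; 2 1 0; 0 0 1]
T2·T1 = [1 0 0; 5/2 1 0; 0 0 1]
T3·…·T1 = [49/26 5/13 0; 25/13 12/13 0; 0 0 1]
T4·…·T1 = [-53/130 -33/65 0; 173/65 56/65 0; 0 0 1]
T5·…·T1 = [-53/130 -33/65 -3; 173/65 56/65 1; 0 0 1]
det M = 1; M⁻¹ = [56/65 33/65 27/13; -173/65 -53/130 -197/26; 0 0 1]
M⁻¹ · (-1306/325, 2167/325)ᵀ = (2, 2/5)ᵀ

p = (2, 2/5)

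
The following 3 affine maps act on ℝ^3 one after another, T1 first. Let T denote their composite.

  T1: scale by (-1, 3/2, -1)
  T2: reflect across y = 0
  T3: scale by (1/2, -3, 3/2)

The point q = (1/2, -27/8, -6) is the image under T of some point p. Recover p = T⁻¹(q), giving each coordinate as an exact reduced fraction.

T1 = [-1 0 0 0; 0 3/2 0 0; 0 0 -1 0; 0 0 0 1]
T2·T1 = [-1 0 0 0; 0 -3/2 0 0; 0 0 -1 0; 0 0 0 1]
T3·…·T1 = [-1/2 0 0 0; 0 9/2 0 0; 0 0 -3/2 0; 0 0 0 1]
det M = 27/8; M⁻¹ = [-2 0 0 0; 0 2/9 0 0; 0 0 -2/3 0; 0 0 0 1]
M⁻¹ · (1/2, -27/8, -6)ᵀ = (-1, -3/4, 4)ᵀ

p = (-1, -3/4, 4)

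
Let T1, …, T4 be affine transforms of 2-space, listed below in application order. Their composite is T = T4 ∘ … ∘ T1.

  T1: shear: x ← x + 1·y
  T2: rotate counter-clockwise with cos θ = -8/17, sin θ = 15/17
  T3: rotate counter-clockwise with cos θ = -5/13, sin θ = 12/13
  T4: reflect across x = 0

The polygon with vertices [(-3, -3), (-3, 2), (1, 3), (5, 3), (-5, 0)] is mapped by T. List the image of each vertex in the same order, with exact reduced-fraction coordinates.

T1 shear: x ← x + 1·y: (-3, -3) → (-6, -3); (-3, 2) → (-1, 2); (1, 3) → (4, 3); (5, 3) → (8, 3); (-5, 0) → (-5, 0)
T2 rotate counter-clockwise with cos θ = -8/17, sin θ = 15/17: (-6, -3) → (93/17, -66/17); (-1, 2) → (-22/17, -31/17); (4, 3) → (-77/17, 36/17); (8, 3) → (-109/17, 96/17); (-5, 0) → (40/17, -75/17)
T3 rotate counter-clockwise with cos θ = -5/13, sin θ = 12/13: (93/17, -66/17) → (327/221, 1446/221); (-22/17, -31/17) → (482/221, -109/221); (-77/17, 36/17) → (-47/221, -1104/221); (-109/17, 96/17) → (-607/221, -1788/221); (40/17, -75/17) → (700/221, 855/221)
T4 reflect across x = 0: (327/221, 1446/221) → (-327/221, 1446/221); (482/221, -109/221) → (-482/221, -109/221); (-47/221, -1104/221) → (47/221, -1104/221); (-607/221, -1788/221) → (607/221, -1788/221); (700/221, 855/221) → (-700/221, 855/221)

image vertices: (-327/221, 1446/221), (-482/221, -109/221), (47/221, -1104/221), (607/221, -1788/221), (-700/221, 855/221)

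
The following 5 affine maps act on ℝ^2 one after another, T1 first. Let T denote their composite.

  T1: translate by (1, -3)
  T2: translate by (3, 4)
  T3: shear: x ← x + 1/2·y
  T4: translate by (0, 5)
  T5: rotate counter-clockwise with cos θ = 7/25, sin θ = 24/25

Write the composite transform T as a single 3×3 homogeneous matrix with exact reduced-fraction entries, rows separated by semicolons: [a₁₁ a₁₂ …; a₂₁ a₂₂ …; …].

T = [7/25 -41/50 -9/2; 24/25 19/25 6; 0 0 1]

T1 = [1 0 1; 0 1 -3; 0 0 1]
T2·T1 = [1 0 4; 0 1 1; 0 0 1]
T3·…·T1 = [1 1/2 9/2; 0 1 1; 0 0 1]
T4·…·T1 = [1 1/2 9/2; 0 1 6; 0 0 1]
T5·…·T1 = [7/25 -41/50 -9/2; 24/25 19/25 6; 0 0 1]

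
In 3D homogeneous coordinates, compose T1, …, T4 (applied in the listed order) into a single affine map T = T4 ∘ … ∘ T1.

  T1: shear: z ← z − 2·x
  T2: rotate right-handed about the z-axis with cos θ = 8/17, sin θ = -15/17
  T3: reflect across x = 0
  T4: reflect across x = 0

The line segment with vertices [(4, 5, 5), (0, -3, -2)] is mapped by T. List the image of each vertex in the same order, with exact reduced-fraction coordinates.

image vertices: (107/17, -20/17, -3), (-45/17, -24/17, -2)

T1 shear: z ← z − 2·x: (4, 5, 5) → (4, 5, -3); (0, -3, -2) → (0, -3, -2)
T2 rotate right-handed about the z-axis with cos θ = 8/17, sin θ = -15/17: (4, 5, -3) → (107/17, -20/17, -3); (0, -3, -2) → (-45/17, -24/17, -2)
T3 reflect across x = 0: (107/17, -20/17, -3) → (-107/17, -20/17, -3); (-45/17, -24/17, -2) → (45/17, -24/17, -2)
T4 reflect across x = 0: (-107/17, -20/17, -3) → (107/17, -20/17, -3); (45/17, -24/17, -2) → (-45/17, -24/17, -2)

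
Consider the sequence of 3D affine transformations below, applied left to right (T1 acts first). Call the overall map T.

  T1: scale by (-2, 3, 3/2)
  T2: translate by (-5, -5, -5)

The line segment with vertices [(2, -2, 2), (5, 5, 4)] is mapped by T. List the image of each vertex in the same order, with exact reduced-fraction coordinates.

T1 scale by (-2, 3, 3/2): (2, -2, 2) → (-4, -6, 3); (5, 5, 4) → (-10, 15, 6)
T2 translate by (-5, -5, -5): (-4, -6, 3) → (-9, -11, -2); (-10, 15, 6) → (-15, 10, 1)

image vertices: (-9, -11, -2), (-15, 10, 1)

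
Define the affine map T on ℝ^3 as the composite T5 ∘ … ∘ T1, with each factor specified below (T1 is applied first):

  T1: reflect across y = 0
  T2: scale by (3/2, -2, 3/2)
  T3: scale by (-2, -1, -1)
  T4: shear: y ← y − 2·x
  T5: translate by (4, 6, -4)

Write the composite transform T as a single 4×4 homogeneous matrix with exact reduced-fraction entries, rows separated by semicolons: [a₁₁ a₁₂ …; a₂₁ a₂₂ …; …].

T = [-3 0 0 4; 6 -2 0 6; 0 0 -3/2 -4; 0 0 0 1]

T1 = [1 0 0 0; 0 -1 0 0; 0 0 1 0; 0 0 0 1]
T2·T1 = [3/2 0 0 0; 0 2 0 0; 0 0 3/2 0; 0 0 0 1]
T3·…·T1 = [-3 0 0 0; 0 -2 0 0; 0 0 -3/2 0; 0 0 0 1]
T4·…·T1 = [-3 0 0 0; 6 -2 0 0; 0 0 -3/2 0; 0 0 0 1]
T5·…·T1 = [-3 0 0 4; 6 -2 0 6; 0 0 -3/2 -4; 0 0 0 1]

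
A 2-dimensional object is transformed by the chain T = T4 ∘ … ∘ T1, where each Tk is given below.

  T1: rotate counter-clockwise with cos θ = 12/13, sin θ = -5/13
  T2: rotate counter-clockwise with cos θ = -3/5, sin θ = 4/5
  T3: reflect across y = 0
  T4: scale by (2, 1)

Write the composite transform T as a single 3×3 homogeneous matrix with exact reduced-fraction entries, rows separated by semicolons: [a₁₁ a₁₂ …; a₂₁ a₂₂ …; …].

T = [-32/65 -126/65 0; -63/65 16/65 0; 0 0 1]

T1 = [12/13 5/13 0; -5/13 12/13 0; 0 0 1]
T2·T1 = [-16/65 -63/65 0; 63/65 -16/65 0; 0 0 1]
T3·…·T1 = [-16/65 -63/65 0; -63/65 16/65 0; 0 0 1]
T4·…·T1 = [-32/65 -126/65 0; -63/65 16/65 0; 0 0 1]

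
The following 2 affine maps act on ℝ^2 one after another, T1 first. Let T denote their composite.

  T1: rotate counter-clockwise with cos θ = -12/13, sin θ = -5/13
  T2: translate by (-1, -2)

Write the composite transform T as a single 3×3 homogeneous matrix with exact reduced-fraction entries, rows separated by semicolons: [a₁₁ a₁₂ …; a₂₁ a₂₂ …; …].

T = [-12/13 5/13 -1; -5/13 -12/13 -2; 0 0 1]

T1 = [-12/13 5/13 0; -5/13 -12/13 0; 0 0 1]
T2·T1 = [-12/13 5/13 -1; -5/13 -12/13 -2; 0 0 1]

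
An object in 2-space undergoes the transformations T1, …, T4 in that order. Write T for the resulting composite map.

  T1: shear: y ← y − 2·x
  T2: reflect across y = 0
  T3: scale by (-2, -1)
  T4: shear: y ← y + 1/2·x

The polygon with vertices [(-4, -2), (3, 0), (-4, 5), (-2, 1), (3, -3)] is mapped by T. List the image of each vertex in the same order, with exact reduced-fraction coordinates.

T1 shear: y ← y − 2·x: (-4, -2) → (-4, 6); (3, 0) → (3, -6); (-4, 5) → (-4, 13); (-2, 1) → (-2, 5); (3, -3) → (3, -9)
T2 reflect across y = 0: (-4, 6) → (-4, -6); (3, -6) → (3, 6); (-4, 13) → (-4, -13); (-2, 5) → (-2, -5); (3, -9) → (3, 9)
T3 scale by (-2, -1): (-4, -6) → (8, 6); (3, 6) → (-6, -6); (-4, -13) → (8, 13); (-2, -5) → (4, 5); (3, 9) → (-6, -9)
T4 shear: y ← y + 1/2·x: (8, 6) → (8, 10); (-6, -6) → (-6, -9); (8, 13) → (8, 17); (4, 5) → (4, 7); (-6, -9) → (-6, -12)

image vertices: (8, 10), (-6, -9), (8, 17), (4, 7), (-6, -12)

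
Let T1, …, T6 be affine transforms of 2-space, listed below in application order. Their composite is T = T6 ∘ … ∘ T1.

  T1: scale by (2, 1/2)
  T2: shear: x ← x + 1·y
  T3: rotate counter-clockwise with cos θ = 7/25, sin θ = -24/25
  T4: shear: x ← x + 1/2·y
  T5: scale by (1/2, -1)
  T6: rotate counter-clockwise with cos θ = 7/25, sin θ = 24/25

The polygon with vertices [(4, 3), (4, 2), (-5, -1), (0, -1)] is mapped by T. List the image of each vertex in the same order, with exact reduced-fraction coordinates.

T1 scale by (2, 1/2): (4, 3) → (8, 3/2); (4, 2) → (8, 1); (-5, -1) → (-10, -1/2); (0, -1) → (0, -1/2)
T2 shear: x ← x + 1·y: (8, 3/2) → (19/2, 3/2); (8, 1) → (9, 1); (-10, -1/2) → (-21/2, -1/2); (0, -1/2) → (-1/2, -1/2)
T3 rotate counter-clockwise with cos θ = 7/25, sin θ = -24/25: (19/2, 3/2) → (41/10, -87/10); (9, 1) → (87/25, -209/25); (-21/2, -1/2) → (-171/50, 497/50); (-1/2, -1/2) → (-31/50, 17/50)
T4 shear: x ← x + 1/2·y: (41/10, -87/10) → (-1/4, -87/10); (87/25, -209/25) → (-7/10, -209/25); (-171/50, 497/50) → (31/20, 497/50); (-31/50, 17/50) → (-9/20, 17/50)
T5 scale by (1/2, -1): (-1/4, -87/10) → (-1/8, 87/10); (-7/10, -209/25) → (-7/20, 209/25); (31/20, 497/50) → (31/40, -497/50); (-9/20, 17/50) → (-9/40, -17/50)
T6 rotate counter-clockwise with cos θ = 7/25, sin θ = 24/25: (-1/8, 87/10) → (-8387/1000, 579/250); (-7/20, 209/25) → (-20309/2500, 1253/625); (31/40, -497/50) → (48797/5000, -2549/1250); (-9/40, -17/50) → (1317/5000, -389/1250)

image vertices: (-8387/1000, 579/250), (-20309/2500, 1253/625), (48797/5000, -2549/1250), (1317/5000, -389/1250)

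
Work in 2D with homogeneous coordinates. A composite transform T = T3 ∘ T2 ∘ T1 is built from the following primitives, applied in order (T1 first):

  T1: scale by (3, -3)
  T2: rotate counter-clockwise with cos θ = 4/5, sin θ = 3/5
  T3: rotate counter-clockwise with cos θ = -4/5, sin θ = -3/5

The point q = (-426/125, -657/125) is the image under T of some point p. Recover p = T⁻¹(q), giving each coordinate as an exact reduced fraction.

p = (2, 3/5)

T1 = [3 0 0; 0 -3 0; 0 0 1]
T2·T1 = [12/5 9/5 0; 9/5 -12/5 0; 0 0 1]
T3·…·T1 = [-21/25 -72/25 0; -72/25 21/25 0; 0 0 1]
det M = -9; M⁻¹ = [-7/75 -8/25 0; -8/25 7/75 0; 0 0 1]
M⁻¹ · (-426/125, -657/125)ᵀ = (2, 3/5)ᵀ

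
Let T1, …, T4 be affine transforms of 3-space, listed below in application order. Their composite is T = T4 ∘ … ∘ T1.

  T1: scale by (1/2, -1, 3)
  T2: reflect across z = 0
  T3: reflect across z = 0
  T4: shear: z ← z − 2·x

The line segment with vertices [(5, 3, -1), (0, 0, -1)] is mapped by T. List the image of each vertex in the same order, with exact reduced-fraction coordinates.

T1 scale by (1/2, -1, 3): (5, 3, -1) → (5/2, -3, -3); (0, 0, -1) → (0, 0, -3)
T2 reflect across z = 0: (5/2, -3, -3) → (5/2, -3, 3); (0, 0, -3) → (0, 0, 3)
T3 reflect across z = 0: (5/2, -3, 3) → (5/2, -3, -3); (0, 0, 3) → (0, 0, -3)
T4 shear: z ← z − 2·x: (5/2, -3, -3) → (5/2, -3, -8); (0, 0, -3) → (0, 0, -3)

image vertices: (5/2, -3, -8), (0, 0, -3)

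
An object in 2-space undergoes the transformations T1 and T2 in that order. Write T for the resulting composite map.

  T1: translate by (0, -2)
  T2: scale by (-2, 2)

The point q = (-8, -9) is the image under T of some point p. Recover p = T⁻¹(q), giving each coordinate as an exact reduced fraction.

p = (4, -5/2)

T1 = [1 0 0; 0 1 -2; 0 0 1]
T2·T1 = [-2 0 0; 0 2 -4; 0 0 1]
det M = -4; M⁻¹ = [-1/2 0 0; 0 1/2 2; 0 0 1]
M⁻¹ · (-8, -9)ᵀ = (4, -5/2)ᵀ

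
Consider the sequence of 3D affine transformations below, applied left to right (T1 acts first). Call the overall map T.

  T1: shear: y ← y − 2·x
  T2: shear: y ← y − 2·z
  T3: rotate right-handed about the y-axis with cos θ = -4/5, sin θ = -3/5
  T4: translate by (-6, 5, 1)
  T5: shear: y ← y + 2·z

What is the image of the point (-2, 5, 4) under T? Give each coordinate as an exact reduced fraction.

T1 shear: y ← y − 2·x: (-2, 5, 4) → (-2, 9, 4)
T2 shear: y ← y − 2·z: (-2, 9, 4) → (-2, 1, 4)
T3 rotate right-handed about the y-axis with cos θ = -4/5, sin θ = -3/5: (-2, 1, 4) → (-4/5, 1, -22/5)
T4 translate by (-6, 5, 1): (-4/5, 1, -22/5) → (-34/5, 6, -17/5)
T5 shear: y ← y + 2·z: (-34/5, 6, -17/5) → (-34/5, -4/5, -17/5)

T(p) = (-34/5, -4/5, -17/5)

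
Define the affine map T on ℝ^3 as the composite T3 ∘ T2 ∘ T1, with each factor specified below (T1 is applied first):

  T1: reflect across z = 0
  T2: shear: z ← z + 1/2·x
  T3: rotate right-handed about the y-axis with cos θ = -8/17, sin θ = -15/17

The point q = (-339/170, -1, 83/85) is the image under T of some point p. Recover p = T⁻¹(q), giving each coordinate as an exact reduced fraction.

T1 = [1 0 0 0; 0 1 0 0; 0 0 -1 0; 0 0 0 1]
T2·T1 = [1 0 0 0; 0 1 0 0; 1/2 0 -1 0; 0 0 0 1]
T3·…·T1 = [-31/34 0 15/17 0; 0 1 0 0; 11/17 0 8/17 0; 0 0 0 1]
det M = -1; M⁻¹ = [-8/17 0 15/17 0; 0 1 0 0; 11/17 0 31/34 0; 0 0 0 1]
M⁻¹ · (-339/170, -1, 83/85)ᵀ = (9/5, -1, -2/5)ᵀ

p = (9/5, -1, -2/5)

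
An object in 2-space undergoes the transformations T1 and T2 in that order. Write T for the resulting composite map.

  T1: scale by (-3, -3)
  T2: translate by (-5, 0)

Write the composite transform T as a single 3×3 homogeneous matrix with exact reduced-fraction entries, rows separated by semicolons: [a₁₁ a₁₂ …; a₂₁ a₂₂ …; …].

T1 = [-3 0 0; 0 -3 0; 0 0 1]
T2·T1 = [-3 0 -5; 0 -3 0; 0 0 1]

T = [-3 0 -5; 0 -3 0; 0 0 1]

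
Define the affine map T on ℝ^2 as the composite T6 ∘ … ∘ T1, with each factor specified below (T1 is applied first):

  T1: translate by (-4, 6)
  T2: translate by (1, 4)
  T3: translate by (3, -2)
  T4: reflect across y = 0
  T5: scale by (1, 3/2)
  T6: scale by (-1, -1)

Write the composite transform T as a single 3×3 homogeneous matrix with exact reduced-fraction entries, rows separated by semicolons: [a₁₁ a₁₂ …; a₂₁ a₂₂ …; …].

T1 = [1 0 -4; 0 1 6; 0 0 1]
T2·T1 = [1 0 -3; 0 1 10; 0 0 1]
T3·…·T1 = [1 0 0; 0 1 8; 0 0 1]
T4·…·T1 = [1 0 0; 0 -1 -8; 0 0 1]
T5·…·T1 = [1 0 0; 0 -3/2 -12; 0 0 1]
T6·…·T1 = [-1 0 0; 0 3/2 12; 0 0 1]

T = [-1 0 0; 0 3/2 12; 0 0 1]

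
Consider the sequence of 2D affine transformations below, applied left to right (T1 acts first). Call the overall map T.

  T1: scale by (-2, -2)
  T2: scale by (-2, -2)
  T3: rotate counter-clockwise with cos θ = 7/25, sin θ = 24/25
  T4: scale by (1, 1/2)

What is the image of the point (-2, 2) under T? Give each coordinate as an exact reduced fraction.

T(p) = (-248/25, -68/25)

T1 scale by (-2, -2): (-2, 2) → (4, -4)
T2 scale by (-2, -2): (4, -4) → (-8, 8)
T3 rotate counter-clockwise with cos θ = 7/25, sin θ = 24/25: (-8, 8) → (-248/25, -136/25)
T4 scale by (1, 1/2): (-248/25, -136/25) → (-248/25, -68/25)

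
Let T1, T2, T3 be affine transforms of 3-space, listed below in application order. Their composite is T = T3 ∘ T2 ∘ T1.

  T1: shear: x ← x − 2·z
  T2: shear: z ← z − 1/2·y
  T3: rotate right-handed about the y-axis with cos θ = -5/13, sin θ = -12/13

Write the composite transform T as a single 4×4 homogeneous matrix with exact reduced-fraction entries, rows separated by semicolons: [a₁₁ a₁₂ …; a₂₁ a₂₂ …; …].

T = [-5/13 6/13 -2/13 0; 0 1 0 0; 12/13 5/26 -29/13 0; 0 0 0 1]

T1 = [1 0 -2 0; 0 1 0 0; 0 0 1 0; 0 0 0 1]
T2·T1 = [1 0 -2 0; 0 1 0 0; 0 -1/2 1 0; 0 0 0 1]
T3·…·T1 = [-5/13 6/13 -2/13 0; 0 1 0 0; 12/13 5/26 -29/13 0; 0 0 0 1]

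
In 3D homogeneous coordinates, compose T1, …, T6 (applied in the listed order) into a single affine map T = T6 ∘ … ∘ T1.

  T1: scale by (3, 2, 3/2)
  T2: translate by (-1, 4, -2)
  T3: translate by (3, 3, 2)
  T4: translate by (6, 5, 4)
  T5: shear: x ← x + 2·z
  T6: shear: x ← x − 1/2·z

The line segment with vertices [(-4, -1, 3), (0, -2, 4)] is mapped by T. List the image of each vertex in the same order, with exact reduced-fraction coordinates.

T1 scale by (3, 2, 3/2): (-4, -1, 3) → (-12, -2, 9/2); (0, -2, 4) → (0, -4, 6)
T2 translate by (-1, 4, -2): (-12, -2, 9/2) → (-13, 2, 5/2); (0, -4, 6) → (-1, 0, 4)
T3 translate by (3, 3, 2): (-13, 2, 5/2) → (-10, 5, 9/2); (-1, 0, 4) → (2, 3, 6)
T4 translate by (6, 5, 4): (-10, 5, 9/2) → (-4, 10, 17/2); (2, 3, 6) → (8, 8, 10)
T5 shear: x ← x + 2·z: (-4, 10, 17/2) → (13, 10, 17/2); (8, 8, 10) → (28, 8, 10)
T6 shear: x ← x − 1/2·z: (13, 10, 17/2) → (35/4, 10, 17/2); (28, 8, 10) → (23, 8, 10)

image vertices: (35/4, 10, 17/2), (23, 8, 10)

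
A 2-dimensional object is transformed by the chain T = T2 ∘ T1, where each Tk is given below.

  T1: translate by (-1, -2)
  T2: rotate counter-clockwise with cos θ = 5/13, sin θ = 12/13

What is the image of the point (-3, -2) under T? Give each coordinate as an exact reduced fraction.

T1 translate by (-1, -2): (-3, -2) → (-4, -4)
T2 rotate counter-clockwise with cos θ = 5/13, sin θ = 12/13: (-4, -4) → (28/13, -68/13)

T(p) = (28/13, -68/13)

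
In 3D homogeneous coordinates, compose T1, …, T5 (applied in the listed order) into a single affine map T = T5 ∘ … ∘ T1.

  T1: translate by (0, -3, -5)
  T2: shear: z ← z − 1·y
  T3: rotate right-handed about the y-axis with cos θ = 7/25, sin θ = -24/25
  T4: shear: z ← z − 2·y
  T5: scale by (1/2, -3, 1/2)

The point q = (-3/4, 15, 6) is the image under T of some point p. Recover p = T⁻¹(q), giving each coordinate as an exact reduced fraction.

p = (3/2, -2, 2)

T1 = [1 0 0 0; 0 1 0 -3; 0 0 1 -5; 0 0 0 1]
T2·T1 = [1 0 0 0; 0 1 0 -3; 0 -1 1 -2; 0 0 0 1]
T3·…·T1 = [7/25 24/25 -24/25 48/25; 0 1 0 -3; 24/25 -7/25 7/25 -14/25; 0 0 0 1]
T4·…·T1 = [7/25 24/25 -24/25 48/25; 0 1 0 -3; 24/25 -57/25 7/25 136/25; 0 0 0 1]
T5·…·T1 = [7/50 12/25 -12/25 24/25; 0 -3 0 9; 12/25 -57/50 7/50 68/25; 0 0 0 1]
det M = -3/4; M⁻¹ = [14/25 -16/25 48/25 0; 0 -1/3 0 3; -48/25 -13/25 14/25 5; 0 0 0 1]
M⁻¹ · (-3/4, 15, 6)ᵀ = (3/2, -2, 2)ᵀ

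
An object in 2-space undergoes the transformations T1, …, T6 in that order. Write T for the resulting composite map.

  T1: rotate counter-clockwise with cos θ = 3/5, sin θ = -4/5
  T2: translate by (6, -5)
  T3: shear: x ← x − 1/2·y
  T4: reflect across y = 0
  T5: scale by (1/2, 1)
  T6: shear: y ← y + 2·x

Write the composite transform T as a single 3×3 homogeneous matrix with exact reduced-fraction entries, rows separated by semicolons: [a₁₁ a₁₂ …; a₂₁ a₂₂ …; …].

T = [1/2 1/4 17/4; 9/5 -1/10 27/2; 0 0 1]

T1 = [3/5 4/5 0; -4/5 3/5 0; 0 0 1]
T2·T1 = [3/5 4/5 6; -4/5 3/5 -5; 0 0 1]
T3·…·T1 = [1 1/2 17/2; -4/5 3/5 -5; 0 0 1]
T4·…·T1 = [1 1/2 17/2; 4/5 -3/5 5; 0 0 1]
T5·…·T1 = [1/2 1/4 17/4; 4/5 -3/5 5; 0 0 1]
T6·…·T1 = [1/2 1/4 17/4; 9/5 -1/10 27/2; 0 0 1]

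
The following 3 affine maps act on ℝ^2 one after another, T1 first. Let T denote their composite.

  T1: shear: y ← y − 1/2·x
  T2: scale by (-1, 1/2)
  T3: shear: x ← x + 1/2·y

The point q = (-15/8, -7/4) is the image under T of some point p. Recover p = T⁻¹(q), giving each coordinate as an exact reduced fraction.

p = (1, -3)

T1 = [1 0 0; -1/2 1 0; 0 0 1]
T2·T1 = [-1 0 0; -1/4 1/2 0; 0 0 1]
T3·…·T1 = [-9/8 1/4 0; -1/4 1/2 0; 0 0 1]
det M = -1/2; M⁻¹ = [-1 1/2 0; -1/2 9/4 0; 0 0 1]
M⁻¹ · (-15/8, -7/4)ᵀ = (1, -3)ᵀ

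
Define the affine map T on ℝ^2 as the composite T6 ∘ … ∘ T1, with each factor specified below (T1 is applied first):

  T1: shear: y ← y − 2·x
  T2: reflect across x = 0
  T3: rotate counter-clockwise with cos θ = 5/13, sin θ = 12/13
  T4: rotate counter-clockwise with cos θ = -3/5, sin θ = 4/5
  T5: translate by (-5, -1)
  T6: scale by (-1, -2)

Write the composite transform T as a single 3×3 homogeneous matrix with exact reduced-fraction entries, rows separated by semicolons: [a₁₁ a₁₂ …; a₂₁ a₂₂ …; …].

T = [-31/65 -16/65 5; -284/65 126/65 2; 0 0 1]

T1 = [1 0 0; -2 1 0; 0 0 1]
T2·T1 = [-1 0 0; -2 1 0; 0 0 1]
T3·…·T1 = [19/13 -12/13 0; -22/13 5/13 0; 0 0 1]
T4·…·T1 = [31/65 16/65 0; 142/65 -63/65 0; 0 0 1]
T5·…·T1 = [31/65 16/65 -5; 142/65 -63/65 -1; 0 0 1]
T6·…·T1 = [-31/65 -16/65 5; -284/65 126/65 2; 0 0 1]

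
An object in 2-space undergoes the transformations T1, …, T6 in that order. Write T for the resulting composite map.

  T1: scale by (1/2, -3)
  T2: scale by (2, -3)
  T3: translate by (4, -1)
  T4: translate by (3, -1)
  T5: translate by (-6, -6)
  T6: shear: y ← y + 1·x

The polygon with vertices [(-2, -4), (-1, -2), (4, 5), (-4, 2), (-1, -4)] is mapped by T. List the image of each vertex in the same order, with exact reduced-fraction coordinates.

image vertices: (-1, -45), (0, -26), (5, 42), (-3, 7), (0, -44)

T1 scale by (1/2, -3): (-2, -4) → (-1, 12); (-1, -2) → (-1/2, 6); (4, 5) → (2, -15); (-4, 2) → (-2, -6); (-1, -4) → (-1/2, 12)
T2 scale by (2, -3): (-1, 12) → (-2, -36); (-1/2, 6) → (-1, -18); (2, -15) → (4, 45); (-2, -6) → (-4, 18); (-1/2, 12) → (-1, -36)
T3 translate by (4, -1): (-2, -36) → (2, -37); (-1, -18) → (3, -19); (4, 45) → (8, 44); (-4, 18) → (0, 17); (-1, -36) → (3, -37)
T4 translate by (3, -1): (2, -37) → (5, -38); (3, -19) → (6, -20); (8, 44) → (11, 43); (0, 17) → (3, 16); (3, -37) → (6, -38)
T5 translate by (-6, -6): (5, -38) → (-1, -44); (6, -20) → (0, -26); (11, 43) → (5, 37); (3, 16) → (-3, 10); (6, -38) → (0, -44)
T6 shear: y ← y + 1·x: (-1, -44) → (-1, -45); (0, -26) → (0, -26); (5, 37) → (5, 42); (-3, 10) → (-3, 7); (0, -44) → (0, -44)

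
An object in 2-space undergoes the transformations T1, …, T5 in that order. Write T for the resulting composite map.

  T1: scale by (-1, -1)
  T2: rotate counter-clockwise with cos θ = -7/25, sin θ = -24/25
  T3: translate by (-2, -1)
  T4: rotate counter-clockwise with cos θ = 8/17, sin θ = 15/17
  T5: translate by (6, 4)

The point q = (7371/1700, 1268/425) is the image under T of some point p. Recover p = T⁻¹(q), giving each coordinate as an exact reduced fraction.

T1 = [-1 0 0; 0 -1 0; 0 0 1]
T2·T1 = [7/25 -24/25 0; 24/25 7/25 0; 0 0 1]
T3·…·T1 = [7/25 -24/25 -2; 24/25 7/25 -1; 0 0 1]
T4·…·T1 = [-304/425 -297/425 -1/17; 297/425 -304/425 -38/17; 0 0 1]
T5·…·T1 = [-304/425 -297/425 101/17; 297/425 -304/425 30/17; 0 0 1]
det M = 1; M⁻¹ = [-304/425 297/425 1282/425; -297/425 -304/425 2301/425; 0 0 1]
M⁻¹ · (7371/1700, 1268/425)ᵀ = (2, 1/4)ᵀ

p = (2, 1/4)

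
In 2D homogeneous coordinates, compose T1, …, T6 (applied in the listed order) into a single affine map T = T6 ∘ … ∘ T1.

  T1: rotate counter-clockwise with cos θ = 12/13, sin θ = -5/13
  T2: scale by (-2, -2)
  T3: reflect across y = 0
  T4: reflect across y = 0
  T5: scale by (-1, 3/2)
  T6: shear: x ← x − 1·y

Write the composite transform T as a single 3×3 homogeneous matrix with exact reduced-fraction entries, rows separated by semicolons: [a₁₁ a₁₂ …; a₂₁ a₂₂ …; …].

T1 = [12/13 5/13 0; -5/13 12/13 0; 0 0 1]
T2·T1 = [-24/13 -10/13 0; 10/13 -24/13 0; 0 0 1]
T3·…·T1 = [-24/13 -10/13 0; -10/13 24/13 0; 0 0 1]
T4·…·T1 = [-24/13 -10/13 0; 10/13 -24/13 0; 0 0 1]
T5·…·T1 = [24/13 10/13 0; 15/13 -36/13 0; 0 0 1]
T6·…·T1 = [9/13 46/13 0; 15/13 -36/13 0; 0 0 1]

T = [9/13 46/13 0; 15/13 -36/13 0; 0 0 1]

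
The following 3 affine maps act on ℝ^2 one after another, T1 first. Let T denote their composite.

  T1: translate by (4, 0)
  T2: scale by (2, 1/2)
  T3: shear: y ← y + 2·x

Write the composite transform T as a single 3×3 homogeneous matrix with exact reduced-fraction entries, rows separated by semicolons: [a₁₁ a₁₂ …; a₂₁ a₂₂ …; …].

T1 = [1 0 4; 0 1 0; 0 0 1]
T2·T1 = [2 0 8; 0 1/2 0; 0 0 1]
T3·…·T1 = [2 0 8; 4 1/2 16; 0 0 1]

T = [2 0 8; 4 1/2 16; 0 0 1]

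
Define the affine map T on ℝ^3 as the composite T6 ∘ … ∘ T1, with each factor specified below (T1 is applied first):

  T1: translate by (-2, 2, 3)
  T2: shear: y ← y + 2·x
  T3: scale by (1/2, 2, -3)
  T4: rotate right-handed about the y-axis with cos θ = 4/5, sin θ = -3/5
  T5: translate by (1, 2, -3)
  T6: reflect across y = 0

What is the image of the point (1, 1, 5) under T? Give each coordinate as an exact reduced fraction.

T1 translate by (-2, 2, 3): (1, 1, 5) → (-1, 3, 8)
T2 shear: y ← y + 2·x: (-1, 3, 8) → (-1, 1, 8)
T3 scale by (1/2, 2, -3): (-1, 1, 8) → (-1/2, 2, -24)
T4 rotate right-handed about the y-axis with cos θ = 4/5, sin θ = -3/5: (-1/2, 2, -24) → (14, 2, -39/2)
T5 translate by (1, 2, -3): (14, 2, -39/2) → (15, 4, -45/2)
T6 reflect across y = 0: (15, 4, -45/2) → (15, -4, -45/2)

T(p) = (15, -4, -45/2)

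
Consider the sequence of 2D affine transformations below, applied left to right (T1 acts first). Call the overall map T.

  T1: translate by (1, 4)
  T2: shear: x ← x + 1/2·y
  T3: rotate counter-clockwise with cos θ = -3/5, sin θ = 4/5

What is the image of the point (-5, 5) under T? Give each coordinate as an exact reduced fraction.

T(p) = (-15/2, -5)

T1 translate by (1, 4): (-5, 5) → (-4, 9)
T2 shear: x ← x + 1/2·y: (-4, 9) → (1/2, 9)
T3 rotate counter-clockwise with cos θ = -3/5, sin θ = 4/5: (1/2, 9) → (-15/2, -5)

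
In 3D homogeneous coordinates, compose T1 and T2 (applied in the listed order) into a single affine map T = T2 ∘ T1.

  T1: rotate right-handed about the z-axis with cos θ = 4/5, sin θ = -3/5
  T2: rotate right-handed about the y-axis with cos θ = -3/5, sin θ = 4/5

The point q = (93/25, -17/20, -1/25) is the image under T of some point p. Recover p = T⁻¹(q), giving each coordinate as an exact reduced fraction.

p = (-5/4, -2, 3)

T1 = [4/5 3/5 0 0; -3/5 4/5 0 0; 0 0 1 0; 0 0 0 1]
T2·T1 = [-12/25 -9/25 4/5 0; -3/5 4/5 0 0; -16/25 -12/25 -3/5 0; 0 0 0 1]
det M = 1; M⁻¹ = [-12/25 -3/5 -16/25 0; -9/25 4/5 -12/25 0; 4/5 0 -3/5 0; 0 0 0 1]
M⁻¹ · (93/25, -17/20, -1/25)ᵀ = (-5/4, -2, 3)ᵀ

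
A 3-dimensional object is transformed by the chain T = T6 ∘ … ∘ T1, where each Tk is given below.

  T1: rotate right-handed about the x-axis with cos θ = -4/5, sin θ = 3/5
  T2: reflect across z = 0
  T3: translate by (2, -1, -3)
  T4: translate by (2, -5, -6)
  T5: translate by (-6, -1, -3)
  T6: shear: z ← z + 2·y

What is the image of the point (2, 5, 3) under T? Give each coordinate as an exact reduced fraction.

T(p) = (0, -64/5, -191/5)

T1 rotate right-handed about the x-axis with cos θ = -4/5, sin θ = 3/5: (2, 5, 3) → (2, -29/5, 3/5)
T2 reflect across z = 0: (2, -29/5, 3/5) → (2, -29/5, -3/5)
T3 translate by (2, -1, -3): (2, -29/5, -3/5) → (4, -34/5, -18/5)
T4 translate by (2, -5, -6): (4, -34/5, -18/5) → (6, -59/5, -48/5)
T5 translate by (-6, -1, -3): (6, -59/5, -48/5) → (0, -64/5, -63/5)
T6 shear: z ← z + 2·y: (0, -64/5, -63/5) → (0, -64/5, -191/5)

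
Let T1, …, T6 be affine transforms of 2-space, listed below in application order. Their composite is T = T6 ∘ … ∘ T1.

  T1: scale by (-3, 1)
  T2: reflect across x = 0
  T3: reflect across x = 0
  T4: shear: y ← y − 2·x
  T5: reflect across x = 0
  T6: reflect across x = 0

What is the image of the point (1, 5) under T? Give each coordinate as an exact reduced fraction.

T1 scale by (-3, 1): (1, 5) → (-3, 5)
T2 reflect across x = 0: (-3, 5) → (3, 5)
T3 reflect across x = 0: (3, 5) → (-3, 5)
T4 shear: y ← y − 2·x: (-3, 5) → (-3, 11)
T5 reflect across x = 0: (-3, 11) → (3, 11)
T6 reflect across x = 0: (3, 11) → (-3, 11)

T(p) = (-3, 11)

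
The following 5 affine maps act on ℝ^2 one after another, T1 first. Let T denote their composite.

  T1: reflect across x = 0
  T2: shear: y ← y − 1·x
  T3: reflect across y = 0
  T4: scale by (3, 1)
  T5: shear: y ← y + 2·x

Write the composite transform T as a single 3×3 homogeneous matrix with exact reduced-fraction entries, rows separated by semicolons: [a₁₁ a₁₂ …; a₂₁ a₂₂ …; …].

T1 = [-1 0 0; 0 1 0; 0 0 1]
T2·T1 = [-1 0 0; 1 1 0; 0 0 1]
T3·…·T1 = [-1 0 0; -1 -1 0; 0 0 1]
T4·…·T1 = [-3 0 0; -1 -1 0; 0 0 1]
T5·…·T1 = [-3 0 0; -7 -1 0; 0 0 1]

T = [-3 0 0; -7 -1 0; 0 0 1]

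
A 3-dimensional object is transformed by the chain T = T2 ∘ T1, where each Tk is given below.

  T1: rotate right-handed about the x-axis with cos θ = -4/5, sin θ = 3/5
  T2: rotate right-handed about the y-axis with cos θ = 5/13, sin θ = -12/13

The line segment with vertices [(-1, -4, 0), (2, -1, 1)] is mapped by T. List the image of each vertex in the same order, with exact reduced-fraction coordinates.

T1 rotate right-handed about the x-axis with cos θ = -4/5, sin θ = 3/5: (-1, -4, 0) → (-1, 16/5, -12/5); (2, -1, 1) → (2, 1/5, -7/5)
T2 rotate right-handed about the y-axis with cos θ = 5/13, sin θ = -12/13: (-1, 16/5, -12/5) → (119/65, 16/5, -24/13); (2, 1/5, -7/5) → (134/65, 1/5, 17/13)

image vertices: (119/65, 16/5, -24/13), (134/65, 1/5, 17/13)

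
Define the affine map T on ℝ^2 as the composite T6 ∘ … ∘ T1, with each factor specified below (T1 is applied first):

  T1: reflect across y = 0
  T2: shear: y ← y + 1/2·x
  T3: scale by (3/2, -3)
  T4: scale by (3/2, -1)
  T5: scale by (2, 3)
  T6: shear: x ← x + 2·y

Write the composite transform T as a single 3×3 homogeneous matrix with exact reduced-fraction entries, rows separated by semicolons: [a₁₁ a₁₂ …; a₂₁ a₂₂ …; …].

T1 = [1 0 0; 0 -1 0; 0 0 1]
T2·T1 = [1 0 0; 1/2 -1 0; 0 0 1]
T3·…·T1 = [3/2 0 0; -3/2 3 0; 0 0 1]
T4·…·T1 = [9/4 0 0; 3/2 -3 0; 0 0 1]
T5·…·T1 = [9/2 0 0; 9/2 -9 0; 0 0 1]
T6·…·T1 = [27/2 -18 0; 9/2 -9 0; 0 0 1]

T = [27/2 -18 0; 9/2 -9 0; 0 0 1]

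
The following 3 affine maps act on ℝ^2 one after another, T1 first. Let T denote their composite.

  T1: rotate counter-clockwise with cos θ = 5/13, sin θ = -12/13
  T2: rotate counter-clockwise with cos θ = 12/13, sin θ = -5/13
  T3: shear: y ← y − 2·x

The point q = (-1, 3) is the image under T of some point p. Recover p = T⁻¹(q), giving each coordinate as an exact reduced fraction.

p = (-1, -1)

T1 = [5/13 12/13 0; -12/13 5/13 0; 0 0 1]
T2·T1 = [0 1 0; -1 0 0; 0 0 1]
T3·…·T1 = [0 1 0; -1 -2 0; 0 0 1]
det M = 1; M⁻¹ = [-2 -1 0; 1 0 0; 0 0 1]
M⁻¹ · (-1, 3)ᵀ = (-1, -1)ᵀ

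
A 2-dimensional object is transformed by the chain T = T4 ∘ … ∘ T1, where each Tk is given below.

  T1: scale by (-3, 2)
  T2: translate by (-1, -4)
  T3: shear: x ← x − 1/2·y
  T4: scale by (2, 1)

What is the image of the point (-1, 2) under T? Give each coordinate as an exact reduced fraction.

T1 scale by (-3, 2): (-1, 2) → (3, 4)
T2 translate by (-1, -4): (3, 4) → (2, 0)
T3 shear: x ← x − 1/2·y: (2, 0) → (2, 0)
T4 scale by (2, 1): (2, 0) → (4, 0)

T(p) = (4, 0)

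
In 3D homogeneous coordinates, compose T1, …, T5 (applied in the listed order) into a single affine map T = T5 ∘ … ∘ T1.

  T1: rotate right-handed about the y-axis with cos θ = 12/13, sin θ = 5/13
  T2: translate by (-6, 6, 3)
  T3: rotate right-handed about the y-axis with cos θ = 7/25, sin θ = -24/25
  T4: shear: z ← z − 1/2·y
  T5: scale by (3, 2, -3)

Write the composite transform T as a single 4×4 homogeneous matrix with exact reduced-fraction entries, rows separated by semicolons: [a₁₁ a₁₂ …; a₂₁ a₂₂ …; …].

T1 = [12/13 0 5/13 0; 0 1 0 0; -5/13 0 12/13 0; 0 0 0 1]
T2·T1 = [12/13 0 5/13 -6; 0 1 0 6; -5/13 0 12/13 3; 0 0 0 1]
T3·…·T1 = [204/325 0 -253/325 -114/25; 0 1 0 6; 253/325 0 204/325 -123/25; 0 0 0 1]
T4·…·T1 = [204/325 0 -253/325 -114/25; 0 1 0 6; 253/325 -1/2 204/325 -198/25; 0 0 0 1]
T5·…·T1 = [612/325 0 -759/325 -342/25; 0 2 0 12; -759/325 3/2 -612/325 594/25; 0 0 0 1]

T = [612/325 0 -759/325 -342/25; 0 2 0 12; -759/325 3/2 -612/325 594/25; 0 0 0 1]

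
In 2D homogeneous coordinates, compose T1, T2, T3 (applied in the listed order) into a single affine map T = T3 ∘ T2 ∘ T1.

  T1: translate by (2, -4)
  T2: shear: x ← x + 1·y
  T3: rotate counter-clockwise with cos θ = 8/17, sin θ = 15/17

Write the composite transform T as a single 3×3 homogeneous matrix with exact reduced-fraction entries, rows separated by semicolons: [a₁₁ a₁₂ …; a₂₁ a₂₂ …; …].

T1 = [1 0 2; 0 1 -4; 0 0 1]
T2·T1 = [1 1 -2; 0 1 -4; 0 0 1]
T3·…·T1 = [8/17 -7/17 44/17; 15/17 23/17 -62/17; 0 0 1]

T = [8/17 -7/17 44/17; 15/17 23/17 -62/17; 0 0 1]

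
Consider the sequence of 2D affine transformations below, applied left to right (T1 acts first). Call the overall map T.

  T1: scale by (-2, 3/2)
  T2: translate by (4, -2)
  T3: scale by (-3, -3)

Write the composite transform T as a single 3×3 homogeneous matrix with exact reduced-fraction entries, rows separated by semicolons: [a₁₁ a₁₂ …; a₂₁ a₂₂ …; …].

T1 = [-2 0 0; 0 3/2 0; 0 0 1]
T2·T1 = [-2 0 4; 0 3/2 -2; 0 0 1]
T3·…·T1 = [6 0 -12; 0 -9/2 6; 0 0 1]

T = [6 0 -12; 0 -9/2 6; 0 0 1]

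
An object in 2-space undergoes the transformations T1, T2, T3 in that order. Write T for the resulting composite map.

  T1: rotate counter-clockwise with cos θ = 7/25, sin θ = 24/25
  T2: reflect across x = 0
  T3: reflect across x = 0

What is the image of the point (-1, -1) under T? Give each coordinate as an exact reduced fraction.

T(p) = (17/25, -31/25)

T1 rotate counter-clockwise with cos θ = 7/25, sin θ = 24/25: (-1, -1) → (17/25, -31/25)
T2 reflect across x = 0: (17/25, -31/25) → (-17/25, -31/25)
T3 reflect across x = 0: (-17/25, -31/25) → (17/25, -31/25)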